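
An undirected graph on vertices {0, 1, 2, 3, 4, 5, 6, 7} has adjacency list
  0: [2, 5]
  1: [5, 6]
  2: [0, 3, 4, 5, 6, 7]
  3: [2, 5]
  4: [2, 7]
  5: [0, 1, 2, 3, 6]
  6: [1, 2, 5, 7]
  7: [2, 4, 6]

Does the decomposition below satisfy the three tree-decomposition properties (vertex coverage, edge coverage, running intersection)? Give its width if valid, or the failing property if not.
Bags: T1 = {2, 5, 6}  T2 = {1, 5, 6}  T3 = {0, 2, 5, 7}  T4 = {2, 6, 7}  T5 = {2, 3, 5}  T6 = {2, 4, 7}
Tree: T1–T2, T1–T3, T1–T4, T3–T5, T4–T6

A tree decomposition must satisfy three properties: every vertex lies in some bag; for every edge, both endpoints lie together in some bag; and for every vertex, the bags containing it form a connected subtree. Here bags containing vertex 7 are not connected in the tree, so the decomposition is invalid.

No — bags containing vertex 7 are not connected in the tree.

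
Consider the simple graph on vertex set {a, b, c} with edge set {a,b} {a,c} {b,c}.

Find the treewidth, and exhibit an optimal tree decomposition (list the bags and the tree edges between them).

Treewidth 2.
One optimal decomposition is:
Bags: B1 = {a, b, c}
Tree: (single bag)

With just one bag of size 3, the width is 3 − 1 = 2, so tw(G) ≤ 2. On the other hand G contains the 3-clique {a, b, c}. A clique must lie in a single bag of any decomposition, so no decomposition can have width below 2. Hence tw(G) = 2 exactly.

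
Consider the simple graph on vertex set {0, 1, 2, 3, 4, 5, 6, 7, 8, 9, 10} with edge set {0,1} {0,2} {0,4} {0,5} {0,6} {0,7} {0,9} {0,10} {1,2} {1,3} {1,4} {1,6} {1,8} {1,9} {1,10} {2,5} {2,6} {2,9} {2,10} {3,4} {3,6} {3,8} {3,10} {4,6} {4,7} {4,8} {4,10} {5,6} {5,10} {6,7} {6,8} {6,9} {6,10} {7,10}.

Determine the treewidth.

4

A width-4 tree decomposition is:
Bags: B1 = {0, 4, 6, 7, 10}  B2 = {0, 1, 4, 6, 10}  B3 = {0, 1, 2, 6, 10}  B4 = {1, 3, 4, 6, 10}  B5 = {0, 1, 2, 6, 9}  B6 = {1, 3, 4, 6, 8}  B7 = {0, 2, 5, 6, 10}
Tree: B1–B2, B2–B3, B2–B4, B3–B5, B4–B6, B3–B7
The largest bag has 5 vertices, giving width 4; this decomposition certifies tw(G) ≤ 4. On the other hand G contains the 5-clique {0, 1, 2, 6, 9}. A clique must lie in a single bag of any decomposition, so no decomposition can have width below 4. Hence tw(G) = 4 exactly.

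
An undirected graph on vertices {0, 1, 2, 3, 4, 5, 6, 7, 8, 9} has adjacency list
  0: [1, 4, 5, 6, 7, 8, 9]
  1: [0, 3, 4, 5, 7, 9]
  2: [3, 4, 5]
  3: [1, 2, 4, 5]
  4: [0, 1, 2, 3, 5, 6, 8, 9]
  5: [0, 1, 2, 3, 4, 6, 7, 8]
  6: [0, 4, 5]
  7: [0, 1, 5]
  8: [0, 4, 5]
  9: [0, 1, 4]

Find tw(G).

A width-3 tree decomposition is:
Bags: B1 = {2, 3, 4, 5}  B2 = {1, 3, 4, 5}  B3 = {0, 1, 4, 5}  B4 = {0, 1, 5, 7}  B5 = {0, 1, 4, 9}  B6 = {0, 4, 5, 6}  B7 = {0, 4, 5, 8}
Tree: B1–B2, B2–B3, B3–B4, B3–B5, B3–B6, B6–B7
The largest bag has 4 vertices, giving width 3; this decomposition certifies tw(G) ≤ 3. On the other hand G contains the 4-clique {0, 1, 4, 9}. A clique must lie in a single bag of any decomposition, so no decomposition can have width below 3. Hence tw(G) = 3 exactly.

3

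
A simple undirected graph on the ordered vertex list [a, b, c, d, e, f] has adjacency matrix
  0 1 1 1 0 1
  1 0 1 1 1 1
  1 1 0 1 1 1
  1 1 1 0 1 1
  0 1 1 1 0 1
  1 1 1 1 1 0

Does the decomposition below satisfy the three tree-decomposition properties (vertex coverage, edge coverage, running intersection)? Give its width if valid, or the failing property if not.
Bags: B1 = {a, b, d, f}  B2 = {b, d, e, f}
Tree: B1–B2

A tree decomposition must satisfy three properties: every vertex lies in some bag; for every edge, both endpoints lie together in some bag; and for every vertex, the bags containing it form a connected subtree. Here vertex c appears in no bag, so the decomposition is invalid.

No — vertex c appears in no bag.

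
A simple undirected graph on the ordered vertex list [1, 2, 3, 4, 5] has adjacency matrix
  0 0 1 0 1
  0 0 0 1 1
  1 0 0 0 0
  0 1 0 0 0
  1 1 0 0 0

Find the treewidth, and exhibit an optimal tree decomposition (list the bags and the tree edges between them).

Every bag has size at most 2, so the width is 2 − 1 = 1 and tw(G) ≤ 1. Any graph with an edge has treewidth ≥ 1, and G has the edge 3–1. Hence tw(G) = 1 exactly.

Treewidth 1.
One optimal decomposition is:
Bags: B1 = {1, 3}  B2 = {1, 5}  B3 = {2, 5}  B4 = {2, 4}
Tree: B1–B2, B2–B3, B3–B4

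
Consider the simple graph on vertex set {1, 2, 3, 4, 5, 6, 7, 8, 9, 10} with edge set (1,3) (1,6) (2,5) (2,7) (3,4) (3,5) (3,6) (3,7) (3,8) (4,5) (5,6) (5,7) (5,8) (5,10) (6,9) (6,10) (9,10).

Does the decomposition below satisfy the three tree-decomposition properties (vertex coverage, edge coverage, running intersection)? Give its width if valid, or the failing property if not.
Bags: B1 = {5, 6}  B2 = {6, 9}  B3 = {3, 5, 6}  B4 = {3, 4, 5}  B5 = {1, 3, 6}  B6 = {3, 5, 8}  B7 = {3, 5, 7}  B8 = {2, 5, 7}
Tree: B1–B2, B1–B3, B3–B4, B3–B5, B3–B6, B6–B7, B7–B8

A tree decomposition must satisfy three properties: every vertex lies in some bag; for every edge, both endpoints lie together in some bag; and for every vertex, the bags containing it form a connected subtree. Here vertex 10 appears in no bag, so the decomposition is invalid.

No — vertex 10 appears in no bag.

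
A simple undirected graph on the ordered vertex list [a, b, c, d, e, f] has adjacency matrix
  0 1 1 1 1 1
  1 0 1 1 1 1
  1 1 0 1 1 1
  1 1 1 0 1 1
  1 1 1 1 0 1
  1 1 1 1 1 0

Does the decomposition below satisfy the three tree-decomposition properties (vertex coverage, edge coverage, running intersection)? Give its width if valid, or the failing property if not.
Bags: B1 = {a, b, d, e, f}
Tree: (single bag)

No — vertex c appears in no bag.

A tree decomposition must satisfy three properties: every vertex lies in some bag; for every edge, both endpoints lie together in some bag; and for every vertex, the bags containing it form a connected subtree. Here vertex c appears in no bag, so the decomposition is invalid.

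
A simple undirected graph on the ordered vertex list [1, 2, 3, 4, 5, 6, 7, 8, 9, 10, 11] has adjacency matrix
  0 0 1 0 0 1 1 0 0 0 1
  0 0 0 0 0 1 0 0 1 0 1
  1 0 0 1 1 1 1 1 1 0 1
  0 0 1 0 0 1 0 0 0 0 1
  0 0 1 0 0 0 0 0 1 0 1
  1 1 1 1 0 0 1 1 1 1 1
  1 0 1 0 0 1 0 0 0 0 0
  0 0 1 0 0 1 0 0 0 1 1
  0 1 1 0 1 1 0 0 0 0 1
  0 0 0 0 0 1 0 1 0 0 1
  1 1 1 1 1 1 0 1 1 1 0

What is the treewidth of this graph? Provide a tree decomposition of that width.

Every bag has size at most 4, so the width is 4 − 1 = 3 and tw(G) ≤ 3. Conversely, {3, 5, 9, 11} is a clique of size 4, and the vertices of any clique must share a bag in every tree decomposition; so some bag has ≥ 4 vertices and tw(G) ≥ 3. Therefore the treewidth is 3.

Treewidth 3.
Bags: B1 = {3, 5, 9, 11}  B2 = {3, 6, 9, 11}  B3 = {3, 6, 8, 11}  B4 = {3, 4, 6, 11}  B5 = {6, 8, 10, 11}  B6 = {1, 3, 6, 11}  B7 = {1, 3, 6, 7}  B8 = {2, 6, 9, 11}
Tree: B1–B2, B2–B3, B3–B4, B3–B5, B4–B6, B6–B7, B2–B8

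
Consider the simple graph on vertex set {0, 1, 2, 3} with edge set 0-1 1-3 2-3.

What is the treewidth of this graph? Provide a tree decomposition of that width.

Each bag holds 2 vertices, so the decomposition has width 1, which upper-bounds the treewidth. Since G has at least one edge (e.g. 1–3), it is not an edgeless graph, so tw(G) ≥ 1. Hence tw(G) = 1 exactly.

Treewidth 1.
Bags: B1 = {1, 3}  B2 = {0, 1}  B3 = {2, 3}
Tree: B1–B2, B1–B3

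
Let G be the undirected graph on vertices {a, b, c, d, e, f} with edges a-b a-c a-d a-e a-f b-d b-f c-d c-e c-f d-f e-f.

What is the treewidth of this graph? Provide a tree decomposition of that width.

Every bag has size at most 4, so the width is 4 − 1 = 3 and tw(G) ≤ 3. For the lower bound, the 4 vertices {a, c, d, f} are pairwise adjacent, and any tree decomposition puts a clique entirely inside one bag — forcing width ≥ 3. Hence tw(G) = 3 exactly.

Treewidth 3.
One such decomposition:
Bags: B1 = {a, c, d, f}  B2 = {a, c, e, f}  B3 = {a, b, d, f}
Tree: B1–B2, B1–B3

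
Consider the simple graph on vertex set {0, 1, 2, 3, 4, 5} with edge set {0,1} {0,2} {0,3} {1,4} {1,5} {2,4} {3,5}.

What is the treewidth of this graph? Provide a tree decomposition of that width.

Treewidth 2.
One optimal decomposition is:
Bags: B1 = {0, 2, 4}  B2 = {0, 1, 4}  B3 = {0, 1, 3}  B4 = {1, 3, 5}
Tree: B1–B2, B2–B3, B3–B4

Every bag has size at most 3, so the width is 3 − 1 = 2 and tw(G) ≤ 2. Since 2–4–1–0–2 is a cycle in G, G is not acyclic. Forests are exactly the graphs of treewidth ≤ 1, so tw(G) ≥ 2. Hence tw(G) = 2 exactly.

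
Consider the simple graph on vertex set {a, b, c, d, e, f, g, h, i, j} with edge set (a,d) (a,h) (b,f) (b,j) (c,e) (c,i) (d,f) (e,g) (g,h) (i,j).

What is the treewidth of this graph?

2

A width-2 tree decomposition is:
Bags: B1 = {a, d, f}  B2 = {a, f, h}  B3 = {f, g, h}  B4 = {e, f, g}  B5 = {c, e, f}  B6 = {c, f, i}  B7 = {f, i, j}  B8 = {b, f, j}
Tree: B1–B2, B2–B3, B3–B4, B4–B5, B5–B6, B6–B7, B7–B8
Every bag has size at most 3, so the width is 3 − 1 = 2 and tw(G) ≤ 2. Since f–d–a–h–g–e–c–i–j–b–f is a cycle in G, G is not acyclic. Forests are exactly the graphs of treewidth ≤ 1, so tw(G) ≥ 2. Therefore the treewidth is 2.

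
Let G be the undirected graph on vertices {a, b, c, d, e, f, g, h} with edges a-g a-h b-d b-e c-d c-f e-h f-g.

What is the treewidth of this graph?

2

A width-2 tree decomposition is:
Bags: B1 = {a, g, h}  B2 = {f, g, h}  B3 = {c, f, h}  B4 = {c, d, h}  B5 = {b, d, h}  B6 = {b, e, h}
Tree: B1–B2, B2–B3, B3–B4, B4–B5, B5–B6
The largest bag has 3 vertices, giving width 2; this decomposition certifies tw(G) ≤ 2. Since h–a–g–f–c–d–b–e–h is a cycle in G, G is not acyclic. Forests are exactly the graphs of treewidth ≤ 1, so tw(G) ≥ 2. Therefore the treewidth is 2.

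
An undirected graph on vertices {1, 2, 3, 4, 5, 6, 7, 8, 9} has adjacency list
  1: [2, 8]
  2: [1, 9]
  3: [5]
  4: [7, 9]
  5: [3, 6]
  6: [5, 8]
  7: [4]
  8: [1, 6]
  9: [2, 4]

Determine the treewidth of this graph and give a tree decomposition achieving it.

Treewidth 1.
One optimal decomposition is:
Bags: B1 = {3, 5}  B2 = {5, 6}  B3 = {6, 8}  B4 = {1, 8}  B5 = {1, 2}  B6 = {2, 9}  B7 = {4, 9}  B8 = {4, 7}
Tree: B1–B2, B2–B3, B3–B4, B4–B5, B5–B6, B6–B7, B7–B8

Each bag holds 2 vertices, so the decomposition has width 1, which upper-bounds the treewidth. Any graph with an edge has treewidth ≥ 1, and G has the edge 3–5. The upper and lower bounds meet at 1, so that is the treewidth.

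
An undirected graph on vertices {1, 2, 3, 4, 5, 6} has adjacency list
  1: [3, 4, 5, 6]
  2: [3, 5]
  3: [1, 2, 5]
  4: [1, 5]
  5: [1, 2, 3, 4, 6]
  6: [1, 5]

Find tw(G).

2

A width-2 tree decomposition is:
Bags: B1 = {1, 5, 6}  B2 = {1, 4, 5}  B3 = {1, 3, 5}  B4 = {2, 3, 5}
Tree: B1–B2, B2–B3, B3–B4
Every bag has size at most 3, so the width is 3 − 1 = 2 and tw(G) ≤ 2. Conversely, {1, 3, 5} is a clique of size 3, and the vertices of any clique must share a bag in every tree decomposition; so some bag has ≥ 3 vertices and tw(G) ≥ 2. Therefore the treewidth is 2.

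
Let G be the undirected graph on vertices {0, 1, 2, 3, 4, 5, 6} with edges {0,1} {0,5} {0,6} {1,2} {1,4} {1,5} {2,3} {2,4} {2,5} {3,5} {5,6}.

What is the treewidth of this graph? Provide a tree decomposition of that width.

Treewidth 2.
Bags: B1 = {1, 2, 5}  B2 = {0, 1, 5}  B3 = {2, 3, 5}  B4 = {1, 2, 4}  B5 = {0, 5, 6}
Tree: B1–B2, B1–B3, B1–B4, B2–B5

The largest bag has 3 vertices, giving width 2; this decomposition certifies tw(G) ≤ 2. For the lower bound, the 3 vertices {1, 2, 4} are pairwise adjacent, and any tree decomposition puts a clique entirely inside one bag — forcing width ≥ 2. The upper and lower bounds meet at 2, so that is the treewidth.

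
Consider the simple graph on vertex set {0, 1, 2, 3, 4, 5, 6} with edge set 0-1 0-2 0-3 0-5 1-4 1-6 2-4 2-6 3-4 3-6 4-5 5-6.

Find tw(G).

3

A width-3 tree decomposition is:
Bags: B1 = {0, 4, 5, 6}  B2 = {0, 2, 4, 6}  B3 = {0, 3, 4, 6}  B4 = {0, 1, 4, 6}
Tree: B1–B2, B2–B3, B3–B4
The largest bag has 4 vertices, giving width 3; this decomposition certifies tw(G) ≤ 3. For the lower bound: the 4 vertex sets {0,5}, {2,6}, {4}, {3} are disjoint, each induces a connected subgraph, and every pair is joined by at least one edge of G. Contracting each set to a single vertex therefore yields K_{4} as a minor, and since treewidth is minor-monotone, tw(G) ≥ tw(K_{4}) = 3. Combining the bounds, tw(G) = 3.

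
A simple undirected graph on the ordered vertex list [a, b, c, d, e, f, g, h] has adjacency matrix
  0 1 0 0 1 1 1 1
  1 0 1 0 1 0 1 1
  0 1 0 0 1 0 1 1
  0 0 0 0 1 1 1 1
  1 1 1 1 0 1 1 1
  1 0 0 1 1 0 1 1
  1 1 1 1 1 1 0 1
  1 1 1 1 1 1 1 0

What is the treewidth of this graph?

4

A width-4 tree decomposition is:
Bags: B1 = {a, e, f, g, h}  B2 = {a, b, e, g, h}  B3 = {b, c, e, g, h}  B4 = {d, e, f, g, h}
Tree: B1–B2, B2–B3, B1–B4
Each bag holds 5 vertices, so the decomposition has width 4, which upper-bounds the treewidth. For the lower bound, the 5 vertices {b, c, e, g, h} are pairwise adjacent, and any tree decomposition puts a clique entirely inside one bag — forcing width ≥ 4. Therefore the treewidth is 4.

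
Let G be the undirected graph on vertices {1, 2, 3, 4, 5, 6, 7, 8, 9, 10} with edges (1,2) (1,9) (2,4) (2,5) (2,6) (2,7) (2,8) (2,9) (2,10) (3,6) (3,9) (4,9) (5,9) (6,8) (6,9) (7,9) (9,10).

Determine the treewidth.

A width-2 tree decomposition is:
Bags: B1 = {1, 2, 9}  B2 = {2, 4, 9}  B3 = {2, 7, 9}  B4 = {2, 5, 9}  B5 = {2, 6, 9}  B6 = {3, 6, 9}  B7 = {2, 9, 10}  B8 = {2, 6, 8}
Tree: B1–B2, B2–B3, B2–B4, B2–B5, B5–B6, B4–B7, B5–B8
The largest bag has 3 vertices, giving width 2; this decomposition certifies tw(G) ≤ 2. Conversely, {2, 6, 8} is a clique of size 3, and the vertices of any clique must share a bag in every tree decomposition; so some bag has ≥ 3 vertices and tw(G) ≥ 2. Hence tw(G) = 2 exactly.

2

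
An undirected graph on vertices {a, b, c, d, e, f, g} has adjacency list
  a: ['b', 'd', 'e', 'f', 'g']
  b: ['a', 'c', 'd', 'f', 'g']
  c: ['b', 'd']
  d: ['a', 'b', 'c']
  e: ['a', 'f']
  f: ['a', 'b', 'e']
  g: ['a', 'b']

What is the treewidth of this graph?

2

A width-2 tree decomposition is:
Bags: B1 = {a, b, d}  B2 = {a, b, g}  B3 = {a, b, f}  B4 = {a, e, f}  B5 = {b, c, d}
Tree: B1–B2, B1–B3, B3–B4, B1–B5
Every bag has size at most 3, so the width is 3 − 1 = 2 and tw(G) ≤ 2. On the other hand G contains the 3-clique {b, c, d}. A clique must lie in a single bag of any decomposition, so no decomposition can have width below 2. The upper and lower bounds meet at 2, so that is the treewidth.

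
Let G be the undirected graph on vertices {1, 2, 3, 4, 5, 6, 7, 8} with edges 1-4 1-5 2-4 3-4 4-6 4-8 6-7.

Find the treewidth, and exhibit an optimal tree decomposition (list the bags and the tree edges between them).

Treewidth 1.
Bags: B1 = {3, 4}  B2 = {2, 4}  B3 = {1, 4}  B4 = {4, 6}  B5 = {1, 5}  B6 = {4, 8}  B7 = {6, 7}
Tree: B1–B2, B1–B3, B2–B4, B3–B5, B2–B6, B4–B7

Every bag has size at most 2, so the width is 2 − 1 = 1 and tw(G) ≤ 1. Since G has at least one edge (e.g. 4–3), it is not an edgeless graph, so tw(G) ≥ 1. Therefore the treewidth is 1.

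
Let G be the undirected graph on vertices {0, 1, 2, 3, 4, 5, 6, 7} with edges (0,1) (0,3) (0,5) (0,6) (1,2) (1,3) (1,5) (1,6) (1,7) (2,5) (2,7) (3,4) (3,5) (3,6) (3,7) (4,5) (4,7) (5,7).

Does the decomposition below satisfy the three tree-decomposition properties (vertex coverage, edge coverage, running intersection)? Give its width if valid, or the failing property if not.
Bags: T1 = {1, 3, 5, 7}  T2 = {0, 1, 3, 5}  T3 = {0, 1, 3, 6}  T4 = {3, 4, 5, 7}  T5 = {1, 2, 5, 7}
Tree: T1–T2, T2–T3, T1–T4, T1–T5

Checking the three conditions: (i) the bags cover all of {0, 1, 2, 3, 4, 5, 6, 7}; (ii) for each edge, some bag contains both endpoints; (iii) the bags containing any fixed vertex form a subtree. All hold, so the decomposition is valid with width 4 − 1 = 3.

Yes; width 3.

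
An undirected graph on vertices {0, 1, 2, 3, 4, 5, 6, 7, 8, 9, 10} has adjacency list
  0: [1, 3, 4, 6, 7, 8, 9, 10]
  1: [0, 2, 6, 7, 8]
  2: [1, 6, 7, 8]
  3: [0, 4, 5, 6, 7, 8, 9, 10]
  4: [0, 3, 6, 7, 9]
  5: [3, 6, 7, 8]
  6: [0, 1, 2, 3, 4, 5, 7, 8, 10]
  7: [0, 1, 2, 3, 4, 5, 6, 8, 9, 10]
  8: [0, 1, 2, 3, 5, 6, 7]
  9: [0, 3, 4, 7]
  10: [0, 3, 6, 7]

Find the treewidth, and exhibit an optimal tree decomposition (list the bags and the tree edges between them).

Treewidth 4.
Bags: B1 = {1, 2, 6, 7, 8}  B2 = {0, 1, 6, 7, 8}  B3 = {0, 3, 6, 7, 8}  B4 = {3, 5, 6, 7, 8}  B5 = {0, 3, 6, 7, 10}  B6 = {0, 3, 4, 6, 7}  B7 = {0, 3, 4, 7, 9}
Tree: B1–B2, B2–B3, B3–B4, B3–B5, B5–B6, B6–B7

Each bag holds 5 vertices, so the decomposition has width 4, which upper-bounds the treewidth. On the other hand G contains the 5-clique {0, 3, 4, 7, 9}. A clique must lie in a single bag of any decomposition, so no decomposition can have width below 4. Therefore the treewidth is 4.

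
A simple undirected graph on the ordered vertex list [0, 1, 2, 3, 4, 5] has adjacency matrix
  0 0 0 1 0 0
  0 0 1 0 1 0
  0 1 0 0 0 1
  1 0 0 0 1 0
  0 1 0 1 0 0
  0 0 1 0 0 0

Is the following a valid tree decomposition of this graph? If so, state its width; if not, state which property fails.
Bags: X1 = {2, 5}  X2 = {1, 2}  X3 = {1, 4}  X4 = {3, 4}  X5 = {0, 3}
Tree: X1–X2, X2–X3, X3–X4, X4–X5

Yes; width 1.

Vertex coverage: the bags together contain {0, 1, 2, 3, 4, 5}, the full vertex set. Edge coverage: each edge of G has both endpoints in at least one bag. Running intersection: for every vertex, the bags containing it form a connected subtree. All three properties hold, so this is a valid tree decomposition of width max|bag| − 1 = 1, and hence tw(G) ≤ 1.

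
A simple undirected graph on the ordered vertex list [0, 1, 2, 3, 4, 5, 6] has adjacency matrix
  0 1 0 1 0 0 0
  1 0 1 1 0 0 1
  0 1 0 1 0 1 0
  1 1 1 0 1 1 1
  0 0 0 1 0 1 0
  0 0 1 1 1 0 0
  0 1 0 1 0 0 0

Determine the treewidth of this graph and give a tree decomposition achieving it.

Treewidth 2.
Bags: B1 = {1, 2, 3}  B2 = {0, 1, 3}  B3 = {1, 3, 6}  B4 = {2, 3, 5}  B5 = {3, 4, 5}
Tree: B1–B2, B1–B3, B1–B4, B4–B5

Every bag has size at most 3, so the width is 3 − 1 = 2 and tw(G) ≤ 2. For the lower bound, the 3 vertices {0, 1, 3} are pairwise adjacent, and any tree decomposition puts a clique entirely inside one bag — forcing width ≥ 2. Therefore the treewidth is 2.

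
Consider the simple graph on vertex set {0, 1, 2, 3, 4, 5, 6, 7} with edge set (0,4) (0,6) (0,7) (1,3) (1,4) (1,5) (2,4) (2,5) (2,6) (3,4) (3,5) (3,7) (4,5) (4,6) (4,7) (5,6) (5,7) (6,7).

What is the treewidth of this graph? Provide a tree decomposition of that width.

The largest bag has 4 vertices, giving width 3; this decomposition certifies tw(G) ≤ 3. Conversely, {0, 4, 6, 7} is a clique of size 4, and the vertices of any clique must share a bag in every tree decomposition; so some bag has ≥ 4 vertices and tw(G) ≥ 3. Combining the bounds, tw(G) = 3.

Treewidth 3.
Bags: B1 = {3, 4, 5, 7}  B2 = {1, 3, 4, 5}  B3 = {4, 5, 6, 7}  B4 = {2, 4, 5, 6}  B5 = {0, 4, 6, 7}
Tree: B1–B2, B1–B3, B3–B4, B3–B5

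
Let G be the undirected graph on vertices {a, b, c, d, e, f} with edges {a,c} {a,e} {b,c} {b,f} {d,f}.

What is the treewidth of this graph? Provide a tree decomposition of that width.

The largest bag has 2 vertices, giving width 1; this decomposition certifies tw(G) ≤ 1. Any graph with an edge has treewidth ≥ 1, and G has the edge e–a. Therefore the treewidth is 1.

Treewidth 1.
Bags: B1 = {a, e}  B2 = {a, c}  B3 = {b, c}  B4 = {b, f}  B5 = {d, f}
Tree: B1–B2, B2–B3, B3–B4, B4–B5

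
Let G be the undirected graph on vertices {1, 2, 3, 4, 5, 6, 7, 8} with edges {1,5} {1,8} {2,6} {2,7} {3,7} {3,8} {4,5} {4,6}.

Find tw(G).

A width-2 tree decomposition is:
Bags: B1 = {1, 5, 8}  B2 = {4, 5, 8}  B3 = {4, 6, 8}  B4 = {2, 6, 8}  B5 = {2, 7, 8}  B6 = {3, 7, 8}
Tree: B1–B2, B2–B3, B3–B4, B4–B5, B5–B6
Each bag holds 3 vertices, so the decomposition has width 2, which upper-bounds the treewidth. The edges 8–1–5–4–6–2–7–3–8 form a cycle, so G is not a tree and its treewidth is at least 2. Therefore the treewidth is 2.

2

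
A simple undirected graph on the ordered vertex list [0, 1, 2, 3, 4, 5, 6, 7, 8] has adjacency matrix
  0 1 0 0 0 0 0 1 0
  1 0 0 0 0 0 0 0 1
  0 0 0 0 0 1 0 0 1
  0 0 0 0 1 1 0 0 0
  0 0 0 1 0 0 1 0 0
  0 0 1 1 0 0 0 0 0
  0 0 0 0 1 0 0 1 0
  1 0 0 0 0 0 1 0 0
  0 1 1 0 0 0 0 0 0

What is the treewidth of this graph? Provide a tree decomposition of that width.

Every bag has size at most 3, so the width is 3 − 1 = 2 and tw(G) ≤ 2. For the lower bound, G contains the cycle 0–7–6–4–3–5–2–8–1–0, so G is not a forest; only forests have treewidth ≤ 1, hence tw(G) ≥ 2. Combining the bounds, tw(G) = 2.

Treewidth 2.
Bags: B1 = {0, 6, 7}  B2 = {0, 4, 6}  B3 = {0, 3, 4}  B4 = {0, 3, 5}  B5 = {0, 2, 5}  B6 = {0, 2, 8}  B7 = {0, 1, 8}
Tree: B1–B2, B2–B3, B3–B4, B4–B5, B5–B6, B6–B7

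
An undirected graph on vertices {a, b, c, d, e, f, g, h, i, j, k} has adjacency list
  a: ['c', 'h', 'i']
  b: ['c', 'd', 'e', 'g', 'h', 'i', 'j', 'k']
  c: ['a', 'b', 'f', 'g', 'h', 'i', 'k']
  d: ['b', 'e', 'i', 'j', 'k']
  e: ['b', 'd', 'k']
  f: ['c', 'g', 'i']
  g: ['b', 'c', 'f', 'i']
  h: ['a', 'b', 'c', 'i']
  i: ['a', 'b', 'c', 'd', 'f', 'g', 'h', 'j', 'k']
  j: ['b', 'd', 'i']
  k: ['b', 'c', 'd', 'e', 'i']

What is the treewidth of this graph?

A width-3 tree decomposition is:
Bags: B1 = {b, d, i, j}  B2 = {b, d, i, k}  B3 = {b, d, e, k}  B4 = {b, c, i, k}  B5 = {b, c, g, i}  B6 = {c, f, g, i}  B7 = {b, c, h, i}  B8 = {a, c, h, i}
Tree: B1–B2, B2–B3, B2–B4, B4–B5, B5–B6, B5–B7, B7–B8
The largest bag has 4 vertices, giving width 3; this decomposition certifies tw(G) ≤ 3. Conversely, {b, d, e, k} is a clique of size 4, and the vertices of any clique must share a bag in every tree decomposition; so some bag has ≥ 4 vertices and tw(G) ≥ 3. The upper and lower bounds meet at 3, so that is the treewidth.

3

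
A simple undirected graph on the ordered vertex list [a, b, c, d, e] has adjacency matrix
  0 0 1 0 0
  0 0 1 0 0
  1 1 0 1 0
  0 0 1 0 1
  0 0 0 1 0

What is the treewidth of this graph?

A width-1 tree decomposition is:
Bags: B1 = {b, c}  B2 = {a, c}  B3 = {c, d}  B4 = {d, e}
Tree: B1–B2, B1–B3, B3–B4
Each bag holds 2 vertices, so the decomposition has width 1, which upper-bounds the treewidth. Since G has at least one edge (e.g. b–c), it is not an edgeless graph, so tw(G) ≥ 1. Combining the bounds, tw(G) = 1.

1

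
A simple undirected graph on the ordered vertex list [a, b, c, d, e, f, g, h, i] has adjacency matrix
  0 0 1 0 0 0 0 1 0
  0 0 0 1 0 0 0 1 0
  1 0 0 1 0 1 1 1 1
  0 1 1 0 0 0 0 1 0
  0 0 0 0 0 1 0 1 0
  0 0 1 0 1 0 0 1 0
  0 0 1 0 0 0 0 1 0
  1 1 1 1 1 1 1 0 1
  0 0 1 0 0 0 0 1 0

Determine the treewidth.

2

A width-2 tree decomposition is:
Bags: B1 = {c, d, h}  B2 = {c, f, h}  B3 = {c, g, h}  B4 = {a, c, h}  B5 = {b, d, h}  B6 = {c, h, i}  B7 = {e, f, h}
Tree: B1–B2, B1–B3, B3–B4, B1–B5, B2–B6, B2–B7
Every bag has size at most 3, so the width is 3 − 1 = 2 and tw(G) ≤ 2. For the lower bound, the 3 vertices {e, f, h} are pairwise adjacent, and any tree decomposition puts a clique entirely inside one bag — forcing width ≥ 2. Combining the bounds, tw(G) = 2.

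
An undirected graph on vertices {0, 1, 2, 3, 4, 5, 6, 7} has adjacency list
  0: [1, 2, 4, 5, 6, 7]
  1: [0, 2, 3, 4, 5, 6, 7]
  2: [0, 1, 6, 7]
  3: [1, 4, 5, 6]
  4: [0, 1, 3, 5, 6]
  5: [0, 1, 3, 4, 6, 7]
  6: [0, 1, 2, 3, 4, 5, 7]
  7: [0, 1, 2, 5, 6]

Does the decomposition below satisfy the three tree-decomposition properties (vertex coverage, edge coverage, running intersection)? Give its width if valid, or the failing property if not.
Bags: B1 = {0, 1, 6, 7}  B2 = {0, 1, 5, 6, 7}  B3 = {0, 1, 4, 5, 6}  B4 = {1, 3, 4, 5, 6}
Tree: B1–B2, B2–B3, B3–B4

A tree decomposition must satisfy three properties: every vertex lies in some bag; for every edge, both endpoints lie together in some bag; and for every vertex, the bags containing it form a connected subtree. Here vertex 2 appears in no bag, so the decomposition is invalid.

No — vertex 2 appears in no bag.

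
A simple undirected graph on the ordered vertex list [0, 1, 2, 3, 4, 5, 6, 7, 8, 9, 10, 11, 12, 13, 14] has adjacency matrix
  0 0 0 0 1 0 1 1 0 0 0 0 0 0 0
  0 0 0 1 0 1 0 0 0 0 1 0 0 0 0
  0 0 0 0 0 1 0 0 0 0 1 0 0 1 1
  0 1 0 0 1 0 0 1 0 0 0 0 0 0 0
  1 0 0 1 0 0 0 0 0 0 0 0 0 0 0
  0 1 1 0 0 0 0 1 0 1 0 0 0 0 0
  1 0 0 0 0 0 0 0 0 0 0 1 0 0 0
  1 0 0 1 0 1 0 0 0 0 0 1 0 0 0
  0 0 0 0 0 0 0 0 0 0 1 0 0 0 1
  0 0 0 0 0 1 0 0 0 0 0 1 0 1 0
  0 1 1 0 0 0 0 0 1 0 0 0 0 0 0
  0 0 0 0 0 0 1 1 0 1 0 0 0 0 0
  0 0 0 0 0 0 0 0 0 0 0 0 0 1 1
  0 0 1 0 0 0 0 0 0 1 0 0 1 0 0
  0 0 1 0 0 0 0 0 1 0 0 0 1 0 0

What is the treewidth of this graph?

3

A width-3 tree decomposition is:
Bags: B1 = {0, 3, 4, 6}  B2 = {0, 3, 6, 7}  B3 = {3, 6, 7, 11}  B4 = {1, 3, 7, 11}  B5 = {1, 5, 7, 11}  B6 = {1, 5, 9, 11}  B7 = {1, 5, 9, 10}  B8 = {2, 5, 9, 10}  B9 = {2, 9, 10, 13}  B10 = {2, 8, 10, 13}  B11 = {2, 8, 13, 14}  B12 = {8, 12, 13, 14}
Tree: B1–B2, B2–B3, B3–B4, B4–B5, B5–B6, B6–B7, B7–B8, B8–B9, B9–B10, B10–B11, B11–B12
Each bag holds 4 vertices, so the decomposition has width 3, which upper-bounds the treewidth. For the lower bound: the 4 vertex sets {0,4,6}, {3}, {7}, {1,5,9,11} are disjoint, each induces a connected subgraph, and every pair is joined by at least one edge of G. Contracting each set to a single vertex therefore yields K_{4} as a minor, and since treewidth is minor-monotone, tw(G) ≥ tw(K_{4}) = 3. The upper and lower bounds meet at 3, so that is the treewidth.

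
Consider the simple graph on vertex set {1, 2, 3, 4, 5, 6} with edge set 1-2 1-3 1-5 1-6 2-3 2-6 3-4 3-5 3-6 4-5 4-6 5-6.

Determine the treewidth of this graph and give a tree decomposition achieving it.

Treewidth 3.
Bags: B1 = {3, 4, 5, 6}  B2 = {1, 3, 5, 6}  B3 = {1, 2, 3, 6}
Tree: B1–B2, B2–B3

The largest bag has 4 vertices, giving width 3; this decomposition certifies tw(G) ≤ 3. Conversely, {1, 2, 3, 6} is a clique of size 4, and the vertices of any clique must share a bag in every tree decomposition; so some bag has ≥ 4 vertices and tw(G) ≥ 3. The upper and lower bounds meet at 3, so that is the treewidth.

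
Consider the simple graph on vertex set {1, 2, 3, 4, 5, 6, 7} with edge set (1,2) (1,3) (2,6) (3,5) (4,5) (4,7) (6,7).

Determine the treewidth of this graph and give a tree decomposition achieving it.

Each bag holds 3 vertices, so the decomposition has width 2, which upper-bounds the treewidth. Since 7–6–2–1–3–5–4–7 is a cycle in G, G is not acyclic. Forests are exactly the graphs of treewidth ≤ 1, so tw(G) ≥ 2. Hence tw(G) = 2 exactly.

Treewidth 2.
One optimal decomposition is:
Bags: B1 = {2, 6, 7}  B2 = {1, 2, 7}  B3 = {1, 3, 7}  B4 = {3, 5, 7}  B5 = {4, 5, 7}
Tree: B1–B2, B2–B3, B3–B4, B4–B5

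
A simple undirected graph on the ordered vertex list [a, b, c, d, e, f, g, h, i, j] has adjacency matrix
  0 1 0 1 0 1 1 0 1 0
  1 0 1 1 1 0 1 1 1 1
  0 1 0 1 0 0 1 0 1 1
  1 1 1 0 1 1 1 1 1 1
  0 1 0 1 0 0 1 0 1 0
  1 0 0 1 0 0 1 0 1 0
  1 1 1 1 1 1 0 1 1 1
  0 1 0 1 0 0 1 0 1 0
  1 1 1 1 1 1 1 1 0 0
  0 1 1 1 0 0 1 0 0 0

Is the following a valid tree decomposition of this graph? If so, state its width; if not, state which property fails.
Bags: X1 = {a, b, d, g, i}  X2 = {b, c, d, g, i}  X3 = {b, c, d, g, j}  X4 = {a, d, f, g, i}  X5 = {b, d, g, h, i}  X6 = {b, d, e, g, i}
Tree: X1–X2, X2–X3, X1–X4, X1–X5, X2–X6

Yes; width 4.

Checking the three conditions: (i) the bags cover all of {a, b, c, d, e, f, g, h, i, j}; (ii) for each edge, some bag contains both endpoints; (iii) the bags containing any fixed vertex form a subtree. All hold, so the decomposition is valid with width 5 − 1 = 4.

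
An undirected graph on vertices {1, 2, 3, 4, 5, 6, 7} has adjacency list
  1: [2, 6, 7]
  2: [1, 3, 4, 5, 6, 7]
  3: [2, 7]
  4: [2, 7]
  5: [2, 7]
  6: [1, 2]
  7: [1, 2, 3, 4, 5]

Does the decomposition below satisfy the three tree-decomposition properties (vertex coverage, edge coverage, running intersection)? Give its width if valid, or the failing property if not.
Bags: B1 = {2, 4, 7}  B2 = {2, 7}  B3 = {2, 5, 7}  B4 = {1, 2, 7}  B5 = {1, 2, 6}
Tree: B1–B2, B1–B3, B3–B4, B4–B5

A tree decomposition must satisfy three properties: every vertex lies in some bag; for every edge, both endpoints lie together in some bag; and for every vertex, the bags containing it form a connected subtree. Here vertex 3 appears in no bag, so the decomposition is invalid.

No — vertex 3 appears in no bag.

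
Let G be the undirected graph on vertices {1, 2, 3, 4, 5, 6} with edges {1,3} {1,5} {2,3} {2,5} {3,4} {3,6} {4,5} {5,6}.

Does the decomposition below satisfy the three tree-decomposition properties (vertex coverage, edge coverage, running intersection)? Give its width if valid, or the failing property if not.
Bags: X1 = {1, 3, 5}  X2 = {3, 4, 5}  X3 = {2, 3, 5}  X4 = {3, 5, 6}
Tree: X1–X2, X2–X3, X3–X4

Every vertex of G appears in some bag (union = {1, 2, 3, 4, 5, 6}); every edge is covered by a bag; and for each vertex v the set of bags containing v is connected in the bag tree. The decomposition is therefore valid. The largest bag has 3 vertices, so the width is 2.

Yes; width 2.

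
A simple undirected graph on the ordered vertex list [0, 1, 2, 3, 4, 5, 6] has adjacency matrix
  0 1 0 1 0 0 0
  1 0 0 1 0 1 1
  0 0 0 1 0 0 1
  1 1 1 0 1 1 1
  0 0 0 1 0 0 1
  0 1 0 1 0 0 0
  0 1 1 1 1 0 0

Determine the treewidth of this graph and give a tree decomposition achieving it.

Each bag holds 3 vertices, so the decomposition has width 2, which upper-bounds the treewidth. For the lower bound, the 3 vertices {0, 1, 3} are pairwise adjacent, and any tree decomposition puts a clique entirely inside one bag — forcing width ≥ 2. Hence tw(G) = 2 exactly.

Treewidth 2.
Bags: B1 = {1, 3, 6}  B2 = {3, 4, 6}  B3 = {0, 1, 3}  B4 = {2, 3, 6}  B5 = {1, 3, 5}
Tree: B1–B2, B1–B3, B1–B4, B1–B5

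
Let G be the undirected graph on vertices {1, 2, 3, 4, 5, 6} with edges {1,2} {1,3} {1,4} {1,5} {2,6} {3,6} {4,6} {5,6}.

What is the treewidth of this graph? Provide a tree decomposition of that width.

Treewidth 2.
One optimal decomposition is:
Bags: B1 = {1, 4, 6}  B2 = {1, 2, 6}  B3 = {1, 3, 6}  B4 = {1, 5, 6}
Tree: B1–B2, B2–B3, B3–B4

Each bag holds 3 vertices, so the decomposition has width 2, which upper-bounds the treewidth. For the lower bound, G contains the cycle 4–1–2–6–4, so G is not a forest; only forests have treewidth ≤ 1, hence tw(G) ≥ 2. Therefore the treewidth is 2.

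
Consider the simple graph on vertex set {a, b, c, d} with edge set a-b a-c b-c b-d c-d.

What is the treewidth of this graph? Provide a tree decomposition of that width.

Treewidth 2.
One such decomposition:
Bags: B1 = {b, c, d}  B2 = {a, b, c}
Tree: B1–B2

Each bag holds 3 vertices, so the decomposition has width 2, which upper-bounds the treewidth. For the lower bound, the 3 vertices {b, c, d} are pairwise adjacent, and any tree decomposition puts a clique entirely inside one bag — forcing width ≥ 2. Therefore the treewidth is 2.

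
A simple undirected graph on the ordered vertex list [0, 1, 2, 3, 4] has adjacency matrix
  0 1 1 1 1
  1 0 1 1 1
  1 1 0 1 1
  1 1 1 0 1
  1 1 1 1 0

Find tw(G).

A width-4 tree decomposition is:
Bags: B1 = {0, 1, 2, 3, 4}
Tree: (single bag)
With just one bag of size 5, the width is 5 − 1 = 4, so tw(G) ≤ 4. For the lower bound, the 5 vertices {0, 1, 2, 3, 4} are pairwise adjacent, and any tree decomposition puts a clique entirely inside one bag — forcing width ≥ 4. Combining the bounds, tw(G) = 4.

4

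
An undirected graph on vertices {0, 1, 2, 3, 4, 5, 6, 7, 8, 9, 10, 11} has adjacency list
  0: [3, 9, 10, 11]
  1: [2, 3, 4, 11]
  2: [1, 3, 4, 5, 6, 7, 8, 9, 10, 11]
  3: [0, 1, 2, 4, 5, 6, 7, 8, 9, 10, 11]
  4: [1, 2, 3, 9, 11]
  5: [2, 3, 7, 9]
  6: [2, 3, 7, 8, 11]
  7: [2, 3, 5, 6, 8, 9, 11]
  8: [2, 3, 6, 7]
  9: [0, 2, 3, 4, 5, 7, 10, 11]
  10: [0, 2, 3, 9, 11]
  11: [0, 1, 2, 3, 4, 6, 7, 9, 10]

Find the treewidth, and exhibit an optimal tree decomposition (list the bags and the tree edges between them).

Treewidth 4.
One optimal decomposition is:
Bags: B1 = {2, 3, 9, 10, 11}  B2 = {2, 3, 7, 9, 11}  B3 = {2, 3, 5, 7, 9}  B4 = {0, 3, 9, 10, 11}  B5 = {2, 3, 6, 7, 11}  B6 = {2, 3, 6, 7, 8}  B7 = {2, 3, 4, 9, 11}  B8 = {1, 2, 3, 4, 11}
Tree: B1–B2, B2–B3, B1–B4, B2–B5, B5–B6, B2–B7, B7–B8

Every bag has size at most 5, so the width is 5 − 1 = 4 and tw(G) ≤ 4. For the lower bound, the 5 vertices {0, 3, 9, 10, 11} are pairwise adjacent, and any tree decomposition puts a clique entirely inside one bag — forcing width ≥ 4. Therefore the treewidth is 4.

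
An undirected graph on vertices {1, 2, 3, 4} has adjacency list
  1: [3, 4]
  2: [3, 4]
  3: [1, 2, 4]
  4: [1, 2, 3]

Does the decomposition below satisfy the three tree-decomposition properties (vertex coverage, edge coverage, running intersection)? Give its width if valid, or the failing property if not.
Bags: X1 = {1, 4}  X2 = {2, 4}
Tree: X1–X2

A tree decomposition must satisfy three properties: every vertex lies in some bag; for every edge, both endpoints lie together in some bag; and for every vertex, the bags containing it form a connected subtree. Here vertex 3 appears in no bag, so the decomposition is invalid.

No — vertex 3 appears in no bag.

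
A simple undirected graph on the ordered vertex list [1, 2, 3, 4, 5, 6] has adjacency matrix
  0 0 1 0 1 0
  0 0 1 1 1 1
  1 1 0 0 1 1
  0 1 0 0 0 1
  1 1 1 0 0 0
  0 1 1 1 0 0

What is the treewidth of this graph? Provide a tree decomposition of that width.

Treewidth 2.
One such decomposition:
Bags: B1 = {2, 3, 6}  B2 = {2, 3, 5}  B3 = {2, 4, 6}  B4 = {1, 3, 5}
Tree: B1–B2, B1–B3, B2–B4

Every bag has size at most 3, so the width is 3 − 1 = 2 and tw(G) ≤ 2. On the other hand G contains the 3-clique {1, 3, 5}. A clique must lie in a single bag of any decomposition, so no decomposition can have width below 2. Therefore the treewidth is 2.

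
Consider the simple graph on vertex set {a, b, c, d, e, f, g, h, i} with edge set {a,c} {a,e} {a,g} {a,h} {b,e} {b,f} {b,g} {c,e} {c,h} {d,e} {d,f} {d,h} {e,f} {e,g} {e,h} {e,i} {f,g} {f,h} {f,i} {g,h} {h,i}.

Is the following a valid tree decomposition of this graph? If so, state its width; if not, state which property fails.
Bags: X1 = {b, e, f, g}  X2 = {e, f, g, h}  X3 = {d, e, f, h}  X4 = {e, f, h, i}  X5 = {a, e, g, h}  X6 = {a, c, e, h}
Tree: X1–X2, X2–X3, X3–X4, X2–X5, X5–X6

Yes; width 3.

Every vertex of G appears in some bag (union = {a, b, c, d, e, f, g, h, i}); every edge is covered by a bag; and for each vertex v the set of bags containing v is connected in the bag tree. The decomposition is therefore valid. The largest bag has 4 vertices, so the width is 3.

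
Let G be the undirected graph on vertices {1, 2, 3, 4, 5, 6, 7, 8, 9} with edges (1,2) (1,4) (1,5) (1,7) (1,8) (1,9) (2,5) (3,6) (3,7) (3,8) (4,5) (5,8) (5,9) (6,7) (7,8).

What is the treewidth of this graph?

A width-2 tree decomposition is:
Bags: B1 = {1, 5, 8}  B2 = {1, 4, 5}  B3 = {1, 7, 8}  B4 = {1, 2, 5}  B5 = {3, 7, 8}  B6 = {1, 5, 9}  B7 = {3, 6, 7}
Tree: B1–B2, B1–B3, B1–B4, B3–B5, B1–B6, B5–B7
Every bag has size at most 3, so the width is 3 − 1 = 2 and tw(G) ≤ 2. For the lower bound, the 3 vertices {1, 5, 8} are pairwise adjacent, and any tree decomposition puts a clique entirely inside one bag — forcing width ≥ 2. The upper and lower bounds meet at 2, so that is the treewidth.

2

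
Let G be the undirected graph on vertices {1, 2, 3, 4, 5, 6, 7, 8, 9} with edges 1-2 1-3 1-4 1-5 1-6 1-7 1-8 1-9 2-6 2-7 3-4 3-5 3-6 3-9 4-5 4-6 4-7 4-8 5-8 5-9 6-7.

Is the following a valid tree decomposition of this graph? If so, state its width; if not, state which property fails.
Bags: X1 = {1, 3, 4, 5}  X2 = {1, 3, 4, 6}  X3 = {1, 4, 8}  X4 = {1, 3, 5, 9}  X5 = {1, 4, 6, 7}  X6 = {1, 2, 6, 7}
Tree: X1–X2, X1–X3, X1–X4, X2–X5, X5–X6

No — edge (5,8) lies in no bag.

A tree decomposition must satisfy three properties: every vertex lies in some bag; for every edge, both endpoints lie together in some bag; and for every vertex, the bags containing it form a connected subtree. Here edge (5,8) lies in no bag, so the decomposition is invalid.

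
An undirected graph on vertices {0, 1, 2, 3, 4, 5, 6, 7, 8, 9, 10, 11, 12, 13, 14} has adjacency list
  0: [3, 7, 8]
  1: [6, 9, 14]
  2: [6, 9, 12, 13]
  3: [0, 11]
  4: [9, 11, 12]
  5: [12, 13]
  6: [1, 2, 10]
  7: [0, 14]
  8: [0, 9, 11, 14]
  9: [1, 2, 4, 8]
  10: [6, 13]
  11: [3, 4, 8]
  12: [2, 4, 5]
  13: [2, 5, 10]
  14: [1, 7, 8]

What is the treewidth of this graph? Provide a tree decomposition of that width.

Each bag holds 4 vertices, so the decomposition has width 3, which upper-bounds the treewidth. For the lower bound: the 4 vertex sets {0,3,7}, {11}, {8}, {1,4,9,14} are disjoint, each induces a connected subgraph, and every pair is joined by at least one edge of G. Contracting each set to a single vertex therefore yields K_{4} as a minor, and since treewidth is minor-monotone, tw(G) ≥ tw(K_{4}) = 3. The upper and lower bounds meet at 3, so that is the treewidth.

Treewidth 3.
One optimal decomposition is:
Bags: B1 = {0, 3, 7, 11}  B2 = {0, 7, 8, 11}  B3 = {7, 8, 11, 14}  B4 = {4, 8, 11, 14}  B5 = {4, 8, 9, 14}  B6 = {1, 4, 9, 14}  B7 = {1, 4, 9, 12}  B8 = {1, 2, 9, 12}  B9 = {1, 2, 6, 12}  B10 = {2, 5, 6, 12}  B11 = {2, 5, 6, 13}  B12 = {5, 6, 10, 13}
Tree: B1–B2, B2–B3, B3–B4, B4–B5, B5–B6, B6–B7, B7–B8, B8–B9, B9–B10, B10–B11, B11–B12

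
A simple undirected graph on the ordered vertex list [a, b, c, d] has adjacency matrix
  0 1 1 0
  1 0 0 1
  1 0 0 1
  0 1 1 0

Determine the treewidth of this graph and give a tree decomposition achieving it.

Treewidth 2.
Bags: B1 = {a, b, d}  B2 = {a, c, d}
Tree: B1–B2

The largest bag has 3 vertices, giving width 2; this decomposition certifies tw(G) ≤ 2. For the lower bound, G contains the cycle d–b–a–c–d, so G is not a forest; only forests have treewidth ≤ 1, hence tw(G) ≥ 2. The upper and lower bounds meet at 2, so that is the treewidth.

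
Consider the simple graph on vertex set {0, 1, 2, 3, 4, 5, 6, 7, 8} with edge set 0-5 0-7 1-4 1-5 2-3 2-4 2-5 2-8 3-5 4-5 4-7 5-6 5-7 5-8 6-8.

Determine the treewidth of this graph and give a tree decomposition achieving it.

Treewidth 2.
One such decomposition:
Bags: B1 = {2, 4, 5}  B2 = {1, 4, 5}  B3 = {4, 5, 7}  B4 = {0, 5, 7}  B5 = {2, 5, 8}  B6 = {5, 6, 8}  B7 = {2, 3, 5}
Tree: B1–B2, B2–B3, B3–B4, B1–B5, B5–B6, B1–B7

Every bag has size at most 3, so the width is 3 − 1 = 2 and tw(G) ≤ 2. On the other hand G contains the 3-clique {0, 5, 7}. A clique must lie in a single bag of any decomposition, so no decomposition can have width below 2. Hence tw(G) = 2 exactly.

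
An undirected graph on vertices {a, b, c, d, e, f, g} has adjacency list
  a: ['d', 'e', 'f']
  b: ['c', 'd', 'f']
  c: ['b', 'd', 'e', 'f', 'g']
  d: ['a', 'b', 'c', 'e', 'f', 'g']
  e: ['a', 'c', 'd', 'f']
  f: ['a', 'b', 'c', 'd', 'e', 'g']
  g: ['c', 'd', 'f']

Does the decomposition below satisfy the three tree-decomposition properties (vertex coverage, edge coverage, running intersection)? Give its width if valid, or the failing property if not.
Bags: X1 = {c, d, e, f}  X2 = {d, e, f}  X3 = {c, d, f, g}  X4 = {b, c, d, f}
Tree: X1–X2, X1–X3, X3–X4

A tree decomposition must satisfy three properties: every vertex lies in some bag; for every edge, both endpoints lie together in some bag; and for every vertex, the bags containing it form a connected subtree. Here vertex a appears in no bag, so the decomposition is invalid.

No — vertex a appears in no bag.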